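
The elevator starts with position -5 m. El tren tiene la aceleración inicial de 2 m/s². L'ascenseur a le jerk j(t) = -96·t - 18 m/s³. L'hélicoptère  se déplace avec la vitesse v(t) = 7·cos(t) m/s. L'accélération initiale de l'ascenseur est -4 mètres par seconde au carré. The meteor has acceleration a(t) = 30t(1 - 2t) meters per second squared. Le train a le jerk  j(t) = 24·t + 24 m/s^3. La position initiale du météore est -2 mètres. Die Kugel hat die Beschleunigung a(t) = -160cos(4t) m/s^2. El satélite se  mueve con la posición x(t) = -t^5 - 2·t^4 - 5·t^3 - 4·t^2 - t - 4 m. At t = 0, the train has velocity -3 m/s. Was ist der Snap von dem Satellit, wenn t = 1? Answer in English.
Starting from position x(t) = -t^5 - 2·t^4 - 5·t^3 - 4·t^2 - t - 4, we take 4 derivatives. Taking d/dt of x(t), we find v(t) = -5·t^4 - 8·t^3 - 15·t^2 - 8·t - 1. Taking d/dt of v(t), we find a(t) = -20·t^3 - 24·t^2 - 30·t - 8. Taking d/dt of a(t), we find j(t) = -60·t^2 - 48·t - 30. The derivative of jerk gives snap: s(t) = -120·t - 48. Using s(t) = -120·t - 48 and substituting t = 1, we find s = -168.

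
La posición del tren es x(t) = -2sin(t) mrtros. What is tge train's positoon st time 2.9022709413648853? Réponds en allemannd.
Aus der Gleichung für die Position x(t) = -2·sin(t), setzen wir t = 2.9022709413648853 ein und erhalten x = -0.474087450246792.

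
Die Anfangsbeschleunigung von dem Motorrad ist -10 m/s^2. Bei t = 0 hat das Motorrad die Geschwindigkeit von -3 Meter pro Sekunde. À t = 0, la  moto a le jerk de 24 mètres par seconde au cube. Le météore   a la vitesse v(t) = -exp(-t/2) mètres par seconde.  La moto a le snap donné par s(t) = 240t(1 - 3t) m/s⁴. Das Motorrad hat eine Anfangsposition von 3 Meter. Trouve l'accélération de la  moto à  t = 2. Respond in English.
We need to integrate our snap equation s(t) = 240·t·(1 - 3·t) 2 times. Integrating snap and using the initial condition j(0) = 24, we get j(t) = -240·t^3 + 120·t^2 + 24. Integrating jerk and using the initial condition a(0) = -10, we get a(t) = -60·t^4 + 40·t^3 + 24·t - 10. Using a(t) = -60·t^4 + 40·t^3 + 24·t - 10 and substituting t = 2, we find a = -602.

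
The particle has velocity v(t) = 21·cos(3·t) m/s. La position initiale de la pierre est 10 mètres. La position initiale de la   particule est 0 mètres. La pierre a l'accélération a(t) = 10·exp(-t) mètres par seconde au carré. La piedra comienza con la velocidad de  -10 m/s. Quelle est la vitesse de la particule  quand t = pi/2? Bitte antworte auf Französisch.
En utilisant v(t) = 21·cos(3·t) et en substituant t = pi/2, nous trouvons v = 0.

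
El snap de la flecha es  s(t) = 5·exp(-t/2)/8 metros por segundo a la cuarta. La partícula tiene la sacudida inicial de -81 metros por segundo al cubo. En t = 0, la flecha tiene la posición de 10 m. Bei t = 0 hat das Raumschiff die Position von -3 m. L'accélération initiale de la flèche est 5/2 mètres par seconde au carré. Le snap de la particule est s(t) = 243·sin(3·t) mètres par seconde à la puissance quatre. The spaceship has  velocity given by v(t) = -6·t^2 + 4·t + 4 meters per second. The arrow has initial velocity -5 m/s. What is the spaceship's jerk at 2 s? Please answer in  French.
En partant de la vitesse v(t) = -6·t^2 + 4·t + 4, nous prenons 2 dérivées. La dérivée de la vitesse donne l'accélération: a(t) = 4 - 12·t. La dérivée de l'accélération donne le jerk: j(t) = -12. Nous avons le jerk j(t) = -12. En substituant t = 2: j(2) = -12.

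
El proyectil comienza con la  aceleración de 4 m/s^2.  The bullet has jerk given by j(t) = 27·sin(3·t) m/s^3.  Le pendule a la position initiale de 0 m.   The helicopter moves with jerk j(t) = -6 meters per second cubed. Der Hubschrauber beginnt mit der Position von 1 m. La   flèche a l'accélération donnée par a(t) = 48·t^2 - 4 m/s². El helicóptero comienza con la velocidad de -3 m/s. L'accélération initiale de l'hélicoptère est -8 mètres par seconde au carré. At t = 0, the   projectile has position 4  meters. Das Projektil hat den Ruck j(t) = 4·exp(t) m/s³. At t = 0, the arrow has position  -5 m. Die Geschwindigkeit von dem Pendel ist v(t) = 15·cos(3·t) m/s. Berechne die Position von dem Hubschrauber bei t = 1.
Wir müssen unsere Gleichung für den Ruck j(t) = -6 3-mal integrieren. Die Stammfunktion von dem Ruck, mit a(0) = -8, ergibt die Beschleunigung: a(t) = -6·t - 8. Durch Integration von der Beschleunigung und Verwendung der Anfangsbedingung v(0) = -3, erhalten wir v(t) = -3·t^2 - 8·t - 3. Die Stammfunktion von der Geschwindigkeit ist die Position. Mit x(0) = 1 erhalten wir x(t) = -t^3 - 4·t^2 - 3·t + 1. Wir haben die Position x(t) = -t^3 - 4·t^2 - 3·t + 1. Durch Einsetzen von t = 1: x(1) = -7.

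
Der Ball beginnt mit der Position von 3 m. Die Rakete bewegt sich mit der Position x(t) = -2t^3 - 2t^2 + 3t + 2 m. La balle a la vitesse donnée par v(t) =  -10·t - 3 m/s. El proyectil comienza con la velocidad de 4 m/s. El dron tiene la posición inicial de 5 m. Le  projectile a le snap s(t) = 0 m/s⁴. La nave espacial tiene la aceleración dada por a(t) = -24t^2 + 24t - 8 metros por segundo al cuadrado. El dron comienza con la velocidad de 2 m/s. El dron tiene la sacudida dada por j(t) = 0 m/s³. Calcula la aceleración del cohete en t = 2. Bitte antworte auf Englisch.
To solve this, we need to take 2 derivatives of our position equation x(t) = -2·t^3 - 2·t^2 + 3·t + 2. Differentiating position, we get velocity: v(t) = -6·t^2 - 4·t + 3. Differentiating velocity, we get acceleration: a(t) = -12·t - 4. We have acceleration a(t) = -12·t - 4. Substituting t = 2: a(2) = -28.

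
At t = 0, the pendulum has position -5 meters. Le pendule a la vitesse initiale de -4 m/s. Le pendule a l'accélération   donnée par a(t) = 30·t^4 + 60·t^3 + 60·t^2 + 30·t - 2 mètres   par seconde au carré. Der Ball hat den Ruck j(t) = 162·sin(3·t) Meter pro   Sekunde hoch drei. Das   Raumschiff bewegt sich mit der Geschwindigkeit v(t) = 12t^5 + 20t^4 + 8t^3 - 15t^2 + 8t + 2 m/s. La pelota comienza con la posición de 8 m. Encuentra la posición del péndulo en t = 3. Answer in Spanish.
Para resolver esto, necesitamos tomar 2 integrales de nuestra ecuación de la aceleración a(t) = 30·t^4 + 60·t^3 + 60·t^2 + 30·t - 2. Tomando ∫a(t)dt y aplicando v(0) = -4, encontramos v(t) = 6·t^5 + 15·t^4 + 20·t^3 + 15·t^2 - 2·t - 4. Integrando la velocidad y usando la condición inicial x(0) = -5, obtenemos x(t) = t^6 + 3·t^5 + 5·t^4 + 5·t^3 - t^2 - 4·t - 5. Tenemos la posición x(t) = t^6 + 3·t^5 + 5·t^4 + 5·t^3 - t^2 - 4·t - 5. Sustituyendo t = 3: x(3) = 1972.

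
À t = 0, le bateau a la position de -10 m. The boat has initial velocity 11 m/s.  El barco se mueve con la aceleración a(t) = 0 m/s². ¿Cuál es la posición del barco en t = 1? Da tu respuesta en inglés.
We must find the integral of our acceleration equation a(t) = 0 2 times. Taking ∫a(t)dt and applying v(0) = 11, we find v(t) = 11. The integral of velocity, with x(0) = -10, gives position: x(t) = 11·t - 10. Using x(t) = 11·t - 10 and substituting t = 1, we find x = 1.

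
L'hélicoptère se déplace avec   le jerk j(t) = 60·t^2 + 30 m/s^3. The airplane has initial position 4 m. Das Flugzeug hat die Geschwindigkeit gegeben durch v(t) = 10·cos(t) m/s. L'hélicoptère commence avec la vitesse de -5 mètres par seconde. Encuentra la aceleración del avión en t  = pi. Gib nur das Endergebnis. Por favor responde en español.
La aceleración en t = pi es a = 0.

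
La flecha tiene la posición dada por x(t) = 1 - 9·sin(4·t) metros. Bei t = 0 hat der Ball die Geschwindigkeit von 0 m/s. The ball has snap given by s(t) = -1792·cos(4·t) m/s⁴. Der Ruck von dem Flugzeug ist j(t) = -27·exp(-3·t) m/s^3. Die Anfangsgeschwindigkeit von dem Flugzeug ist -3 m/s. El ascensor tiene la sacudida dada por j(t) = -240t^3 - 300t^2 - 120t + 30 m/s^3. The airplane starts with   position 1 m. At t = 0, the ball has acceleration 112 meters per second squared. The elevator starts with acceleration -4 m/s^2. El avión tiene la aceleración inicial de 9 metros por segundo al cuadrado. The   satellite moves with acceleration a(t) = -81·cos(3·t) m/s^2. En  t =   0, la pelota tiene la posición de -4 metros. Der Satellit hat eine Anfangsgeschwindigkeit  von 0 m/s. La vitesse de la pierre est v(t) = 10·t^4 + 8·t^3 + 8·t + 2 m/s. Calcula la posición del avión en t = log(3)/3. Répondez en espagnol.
Debemos encontrar la antiderivada de nuestra ecuación de la sacudida j(t) = -27·exp(-3·t) 3 veces. La integral de la sacudida es la aceleración. Usando a(0) = 9, obtenemos a(t) = 9·exp(-3·t). Tomando ∫a(t)dt y aplicando v(0) = -3, encontramos v(t) = -3·exp(-3·t). La antiderivada de la velocidad es la posición. Usando x(0) = 1, obtenemos x(t) = exp(-3·t). Usando x(t) = exp(-3·t) y sustituyendo t = log(3)/3, encontramos x = 1/3.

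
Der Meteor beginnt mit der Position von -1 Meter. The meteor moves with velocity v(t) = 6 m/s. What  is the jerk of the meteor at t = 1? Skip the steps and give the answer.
The answer is 0.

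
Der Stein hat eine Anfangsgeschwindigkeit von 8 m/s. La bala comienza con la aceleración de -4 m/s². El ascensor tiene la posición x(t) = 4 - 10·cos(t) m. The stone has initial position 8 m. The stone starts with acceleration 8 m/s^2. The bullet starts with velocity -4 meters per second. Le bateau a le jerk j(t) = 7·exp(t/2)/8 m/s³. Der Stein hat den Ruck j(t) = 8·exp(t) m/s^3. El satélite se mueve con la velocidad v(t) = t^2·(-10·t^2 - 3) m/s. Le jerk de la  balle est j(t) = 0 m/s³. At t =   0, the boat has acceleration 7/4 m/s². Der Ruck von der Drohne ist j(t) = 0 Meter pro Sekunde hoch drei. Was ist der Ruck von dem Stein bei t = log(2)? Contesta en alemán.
Aus der Gleichung für den Ruck j(t) = 8·exp(t), setzen wir t = log(2) ein und erhalten j = 16.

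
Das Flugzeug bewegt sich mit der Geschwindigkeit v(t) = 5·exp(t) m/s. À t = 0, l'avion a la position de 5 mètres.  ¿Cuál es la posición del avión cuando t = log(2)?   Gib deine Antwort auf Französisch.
Nous devons trouver l'intégrale de notre équation de la vitesse v(t) = 5·exp(t) 1 fois. L'intégrale de la vitesse est la position. En utilisant x(0) = 5, nous obtenons x(t) = 5·exp(t). De l'équation de la position x(t) = 5·exp(t), nous substituons t = log(2) pour obtenir x = 10.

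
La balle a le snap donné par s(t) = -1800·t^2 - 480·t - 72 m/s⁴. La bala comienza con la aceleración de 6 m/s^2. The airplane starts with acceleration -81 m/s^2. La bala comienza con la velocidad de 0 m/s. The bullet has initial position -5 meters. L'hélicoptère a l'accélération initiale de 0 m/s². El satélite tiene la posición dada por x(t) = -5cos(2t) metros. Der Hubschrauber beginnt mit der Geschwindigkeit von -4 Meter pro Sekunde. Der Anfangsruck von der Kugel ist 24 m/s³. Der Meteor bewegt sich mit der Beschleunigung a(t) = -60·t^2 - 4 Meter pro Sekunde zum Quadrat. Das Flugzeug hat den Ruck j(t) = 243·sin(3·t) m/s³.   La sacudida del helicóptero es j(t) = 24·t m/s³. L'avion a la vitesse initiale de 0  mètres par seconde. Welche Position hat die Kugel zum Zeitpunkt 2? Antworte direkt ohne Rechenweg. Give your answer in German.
Die Position bei t = 2 ist x = -457.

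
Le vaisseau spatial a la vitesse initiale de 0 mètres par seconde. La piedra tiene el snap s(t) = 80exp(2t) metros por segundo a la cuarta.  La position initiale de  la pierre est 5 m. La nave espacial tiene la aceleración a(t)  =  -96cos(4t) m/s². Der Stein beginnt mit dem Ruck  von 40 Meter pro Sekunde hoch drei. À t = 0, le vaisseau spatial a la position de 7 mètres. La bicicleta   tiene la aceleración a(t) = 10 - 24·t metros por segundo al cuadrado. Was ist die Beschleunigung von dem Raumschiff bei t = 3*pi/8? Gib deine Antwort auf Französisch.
En utilisant a(t) = -96·cos(4·t) et en substituant t = 3*pi/8, nous trouvons a = 0.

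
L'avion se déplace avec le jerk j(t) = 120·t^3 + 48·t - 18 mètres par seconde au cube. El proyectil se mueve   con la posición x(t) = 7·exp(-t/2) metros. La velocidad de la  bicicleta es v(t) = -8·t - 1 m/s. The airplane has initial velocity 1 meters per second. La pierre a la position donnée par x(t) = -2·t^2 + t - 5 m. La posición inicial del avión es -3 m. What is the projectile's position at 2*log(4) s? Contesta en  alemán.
Mit x(t) = 7·exp(-t/2) und Einsetzen von t = 2*log(4), finden wir x = 7/4.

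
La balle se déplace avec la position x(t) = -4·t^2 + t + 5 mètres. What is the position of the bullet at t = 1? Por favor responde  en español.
Usando x(t) = -4·t^2 + t + 5 y sustituyendo t = 1, encontramos x = 2.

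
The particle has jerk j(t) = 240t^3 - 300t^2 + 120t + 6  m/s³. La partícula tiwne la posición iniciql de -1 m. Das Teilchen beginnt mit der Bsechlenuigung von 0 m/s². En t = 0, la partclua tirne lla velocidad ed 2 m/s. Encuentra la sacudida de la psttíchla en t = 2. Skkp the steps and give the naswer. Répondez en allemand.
Die Antwort ist 966.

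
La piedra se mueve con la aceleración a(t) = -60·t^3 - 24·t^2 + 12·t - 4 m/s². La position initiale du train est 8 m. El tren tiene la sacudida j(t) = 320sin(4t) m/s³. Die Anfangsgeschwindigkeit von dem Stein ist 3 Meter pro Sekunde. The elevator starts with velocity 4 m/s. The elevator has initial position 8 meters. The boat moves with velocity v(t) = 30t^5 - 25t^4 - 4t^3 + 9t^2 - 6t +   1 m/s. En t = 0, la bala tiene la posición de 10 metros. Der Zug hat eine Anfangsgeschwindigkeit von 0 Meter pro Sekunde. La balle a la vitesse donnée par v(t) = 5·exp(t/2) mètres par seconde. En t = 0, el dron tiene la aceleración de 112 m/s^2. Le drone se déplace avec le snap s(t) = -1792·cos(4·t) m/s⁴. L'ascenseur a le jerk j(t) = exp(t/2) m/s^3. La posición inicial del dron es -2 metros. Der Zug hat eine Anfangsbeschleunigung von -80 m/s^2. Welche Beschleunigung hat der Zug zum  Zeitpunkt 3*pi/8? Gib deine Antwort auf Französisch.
En partant du jerk j(t) = 320·sin(4·t), nous prenons 1 intégrale. L'intégrale du jerk est l'accélération. En utilisant a(0) = -80, nous obtenons a(t) = -80·cos(4·t). En utilisant a(t) = -80·cos(4·t) et en substituant t = 3*pi/8, nous trouvons a = 0.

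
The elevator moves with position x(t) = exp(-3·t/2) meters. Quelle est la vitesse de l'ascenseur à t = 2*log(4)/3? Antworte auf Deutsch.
Um dies zu lösen, müssen wir 1 Ableitung unserer Gleichung für die Position x(t) = exp(-3·t/2) nehmen. Mit d/dt von x(t) finden wir v(t) = -3·exp(-3·t/2)/2. Aus der Gleichung für die Geschwindigkeit v(t) = -3·exp(-3·t/2)/2, setzen wir t = 2*log(4)/3 ein und erhalten v = -3/8.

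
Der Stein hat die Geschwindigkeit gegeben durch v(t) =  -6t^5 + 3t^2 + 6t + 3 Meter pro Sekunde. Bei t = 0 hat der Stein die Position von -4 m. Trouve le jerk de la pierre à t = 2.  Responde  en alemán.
Wir müssen unsere Gleichung für die Geschwindigkeit v(t) = -6·t^5 + 3·t^2 + 6·t + 3 2-mal ableiten. Die Ableitung von der Geschwindigkeit ergibt die Beschleunigung: a(t) = -30·t^4 + 6·t + 6. Die Ableitung von der Beschleunigung ergibt den Ruck: j(t) = 6 - 120·t^3. Mit j(t) = 6 - 120·t^3 und Einsetzen von t = 2, finden wir j = -954.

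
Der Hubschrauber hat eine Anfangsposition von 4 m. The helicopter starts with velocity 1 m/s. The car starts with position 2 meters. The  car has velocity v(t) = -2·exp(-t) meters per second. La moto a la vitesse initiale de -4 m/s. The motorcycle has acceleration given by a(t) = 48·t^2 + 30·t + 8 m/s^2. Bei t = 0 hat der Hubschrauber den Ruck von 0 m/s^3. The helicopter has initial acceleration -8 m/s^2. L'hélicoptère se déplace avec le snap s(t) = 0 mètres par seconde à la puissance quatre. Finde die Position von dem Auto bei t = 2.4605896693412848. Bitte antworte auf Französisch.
Pour résoudre ceci, nous devons prendre 1 primitive de notre équation de la vitesse v(t) = -2·exp(-t). En prenant ∫v(t)dt et en appliquant x(0) = 2, nous trouvons x(t) = 2·exp(-t). Nous avons la position x(t) = 2·exp(-t). En substituant t = 2.4605896693412848: x(2.4605896693412848) = 0.170769174892866.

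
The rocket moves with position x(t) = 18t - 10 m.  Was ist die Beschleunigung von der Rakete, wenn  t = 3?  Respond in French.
Pour résoudre ceci, nous devons prendre 2 dérivées de notre équation de la position x(t) = 18·t - 10. En dérivant la position, nous obtenons la vitesse: v(t) = 18. En dérivant la vitesse, nous obtenons l'accélération: a(t) = 0. Nous avons l'accélération a(t) = 0. En substituant t = 3: a(3) = 0.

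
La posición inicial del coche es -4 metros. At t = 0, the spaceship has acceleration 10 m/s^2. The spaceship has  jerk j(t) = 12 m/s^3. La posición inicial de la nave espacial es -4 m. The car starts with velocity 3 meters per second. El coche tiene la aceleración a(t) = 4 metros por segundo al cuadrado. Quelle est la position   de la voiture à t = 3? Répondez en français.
En partant de l'accélération a(t) = 4, nous prenons 2 primitives. La primitive de l'accélération, avec v(0) = 3, donne la vitesse: v(t) = 4·t + 3. L'intégrale de la vitesse, avec x(0) = -4, donne la position: x(t) = 2·t^2 + 3·t - 4. Nous avons la position x(t) = 2·t^2 + 3·t - 4. En substituant t = 3: x(3) = 23.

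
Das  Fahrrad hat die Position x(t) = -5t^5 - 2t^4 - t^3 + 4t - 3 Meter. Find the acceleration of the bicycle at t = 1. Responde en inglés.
To solve this, we need to take 2 derivatives of our position equation x(t) = -5·t^5 - 2·t^4 - t^3 + 4·t - 3. Differentiating position, we get velocity: v(t) = -25·t^4 - 8·t^3 - 3·t^2 + 4. The derivative of velocity gives acceleration: a(t) = -100·t^3 - 24·t^2 - 6·t. From the given acceleration equation a(t) = -100·t^3 - 24·t^2 - 6·t, we substitute t = 1 to get a = -130.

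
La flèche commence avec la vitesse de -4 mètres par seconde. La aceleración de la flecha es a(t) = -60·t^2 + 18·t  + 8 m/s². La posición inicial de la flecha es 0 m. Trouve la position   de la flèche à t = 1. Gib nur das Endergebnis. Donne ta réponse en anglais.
The position at t = 1 is x = -2.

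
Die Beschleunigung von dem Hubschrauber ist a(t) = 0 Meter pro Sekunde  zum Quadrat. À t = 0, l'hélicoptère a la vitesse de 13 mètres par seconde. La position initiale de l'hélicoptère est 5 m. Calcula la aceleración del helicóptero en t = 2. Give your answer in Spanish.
Tenemos la aceleración a(t) = 0. Sustituyendo t = 2: a(2) = 0.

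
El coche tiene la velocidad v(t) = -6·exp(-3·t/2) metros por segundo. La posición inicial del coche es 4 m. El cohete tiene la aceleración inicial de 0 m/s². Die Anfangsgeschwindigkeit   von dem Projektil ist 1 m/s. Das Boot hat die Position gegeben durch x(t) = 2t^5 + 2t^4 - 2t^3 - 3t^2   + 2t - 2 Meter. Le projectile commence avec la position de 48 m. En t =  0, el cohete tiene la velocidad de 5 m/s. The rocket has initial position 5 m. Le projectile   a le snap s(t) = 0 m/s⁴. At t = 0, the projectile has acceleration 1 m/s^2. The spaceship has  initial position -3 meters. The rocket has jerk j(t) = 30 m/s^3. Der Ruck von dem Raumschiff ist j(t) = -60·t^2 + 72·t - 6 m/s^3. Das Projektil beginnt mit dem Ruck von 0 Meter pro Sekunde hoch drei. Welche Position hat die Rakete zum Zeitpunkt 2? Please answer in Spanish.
Necesitamos integrar nuestra ecuación de la sacudida j(t) = 30 3 veces. Integrando la sacudida y usando la condición inicial a(0) = 0, obtenemos a(t) = 30·t. La integral de la aceleración es la velocidad. Usando v(0) = 5, obtenemos v(t) = 15·t^2 + 5. Integrando la velocidad y usando la condición inicial x(0) = 5, obtenemos x(t) = 5·t^3 + 5·t + 5. De la ecuación de la posición x(t) = 5·t^3 + 5·t + 5, sustituimos t = 2 para obtener x = 55.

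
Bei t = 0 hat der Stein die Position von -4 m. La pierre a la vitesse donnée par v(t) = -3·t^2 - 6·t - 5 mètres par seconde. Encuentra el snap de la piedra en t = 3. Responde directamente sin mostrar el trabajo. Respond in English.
The snap at t = 3 is s = 0.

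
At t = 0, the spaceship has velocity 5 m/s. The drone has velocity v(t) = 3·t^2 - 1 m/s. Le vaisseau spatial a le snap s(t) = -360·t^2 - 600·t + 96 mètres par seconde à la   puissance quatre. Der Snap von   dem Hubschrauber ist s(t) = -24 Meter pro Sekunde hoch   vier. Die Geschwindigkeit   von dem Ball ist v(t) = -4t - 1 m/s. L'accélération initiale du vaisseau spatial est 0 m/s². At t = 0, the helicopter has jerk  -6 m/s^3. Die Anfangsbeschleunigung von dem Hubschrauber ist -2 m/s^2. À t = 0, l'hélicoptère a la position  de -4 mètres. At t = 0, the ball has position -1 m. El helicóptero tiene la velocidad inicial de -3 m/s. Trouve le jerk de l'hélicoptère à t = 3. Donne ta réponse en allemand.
Ausgehend von dem Snap s(t) = -24, nehmen wir 1 Stammfunktion. Das Integral von dem Snap, mit j(0) = -6, ergibt den Ruck: j(t) = -24·t - 6. Mit j(t) = -24·t - 6 und Einsetzen von t = 3, finden wir j = -78.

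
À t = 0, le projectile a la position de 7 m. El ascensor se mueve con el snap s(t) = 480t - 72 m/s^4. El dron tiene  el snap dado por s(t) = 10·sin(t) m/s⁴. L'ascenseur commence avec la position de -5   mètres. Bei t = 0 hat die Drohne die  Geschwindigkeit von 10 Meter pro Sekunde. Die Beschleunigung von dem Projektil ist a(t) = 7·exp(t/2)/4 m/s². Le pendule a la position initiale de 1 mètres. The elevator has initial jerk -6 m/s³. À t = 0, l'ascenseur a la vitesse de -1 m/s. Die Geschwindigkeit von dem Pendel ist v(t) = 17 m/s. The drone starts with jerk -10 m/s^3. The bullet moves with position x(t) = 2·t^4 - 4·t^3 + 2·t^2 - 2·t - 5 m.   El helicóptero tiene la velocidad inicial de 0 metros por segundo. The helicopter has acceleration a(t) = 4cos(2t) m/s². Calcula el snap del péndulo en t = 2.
Debemos derivar nuestra ecuación de la velocidad v(t) = 17 3 veces. Derivando la velocidad, obtenemos la aceleración: a(t) = 0. La derivada de la aceleración da la sacudida: j(t) = 0. Derivando la sacudida, obtenemos el snap: s(t) = 0. Tenemos el snap s(t) = 0. Sustituyendo t = 2: s(2) = 0.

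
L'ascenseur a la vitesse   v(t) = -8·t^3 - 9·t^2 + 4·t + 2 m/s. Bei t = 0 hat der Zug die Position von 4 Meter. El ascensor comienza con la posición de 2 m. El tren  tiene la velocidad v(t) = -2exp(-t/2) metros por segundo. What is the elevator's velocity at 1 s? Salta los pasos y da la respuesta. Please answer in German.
v(1) = -11.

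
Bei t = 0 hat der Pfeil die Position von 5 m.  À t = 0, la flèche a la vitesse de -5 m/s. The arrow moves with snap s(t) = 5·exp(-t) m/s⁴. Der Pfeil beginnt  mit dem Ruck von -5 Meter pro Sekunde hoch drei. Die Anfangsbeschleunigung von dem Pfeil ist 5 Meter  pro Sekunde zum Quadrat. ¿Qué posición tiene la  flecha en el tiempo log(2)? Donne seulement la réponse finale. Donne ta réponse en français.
x(log(2)) = 5/2.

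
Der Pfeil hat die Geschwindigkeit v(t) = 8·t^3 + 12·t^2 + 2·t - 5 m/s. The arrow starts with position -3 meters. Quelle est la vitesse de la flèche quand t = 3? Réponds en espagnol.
De la ecuación de la velocidad v(t) = 8·t^3 + 12·t^2 + 2·t - 5, sustituimos t = 3 para obtener v = 325.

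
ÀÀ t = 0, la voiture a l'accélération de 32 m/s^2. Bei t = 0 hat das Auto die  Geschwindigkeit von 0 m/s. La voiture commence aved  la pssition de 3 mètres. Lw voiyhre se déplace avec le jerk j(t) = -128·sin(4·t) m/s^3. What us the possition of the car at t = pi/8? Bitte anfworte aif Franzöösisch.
Nous devons trouver l'intégrale de notre équation du jerk j(t) = -128·sin(4·t) 3 fois. La primitive du jerk, avec a(0) = 32, donne l'accélération: a(t) = 32·cos(4·t). La primitive de l'accélération, avec v(0) = 0, donne la vitesse: v(t) = 8·sin(4·t). L'intégrale de la vitesse, avec x(0) = 3, donne la position: x(t) = 5 - 2·cos(4·t). En utilisant x(t) = 5 - 2·cos(4·t) et en substituant t = pi/8, nous trouvons x = 5.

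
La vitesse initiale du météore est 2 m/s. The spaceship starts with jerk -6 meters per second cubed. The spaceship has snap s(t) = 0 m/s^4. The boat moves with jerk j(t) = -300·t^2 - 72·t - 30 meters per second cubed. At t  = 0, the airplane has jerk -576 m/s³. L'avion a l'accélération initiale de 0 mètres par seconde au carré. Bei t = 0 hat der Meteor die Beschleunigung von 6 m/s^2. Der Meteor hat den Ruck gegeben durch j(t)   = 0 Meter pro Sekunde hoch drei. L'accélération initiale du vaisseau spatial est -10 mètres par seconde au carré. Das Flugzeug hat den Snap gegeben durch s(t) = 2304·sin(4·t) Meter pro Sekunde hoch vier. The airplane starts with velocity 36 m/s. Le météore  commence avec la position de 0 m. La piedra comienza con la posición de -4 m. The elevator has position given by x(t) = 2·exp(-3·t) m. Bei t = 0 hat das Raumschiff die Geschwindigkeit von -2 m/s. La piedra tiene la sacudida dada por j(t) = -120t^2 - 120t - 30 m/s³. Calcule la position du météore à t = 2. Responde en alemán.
Wir müssen die Stammfunktion unserer Gleichung für den Ruck j(t) = 0 3-mal finden. Mit ∫j(t)dt und Anwendung von a(0) = 6, finden wir a(t) = 6. Durch Integration von der Beschleunigung und Verwendung der Anfangsbedingung v(0) = 2, erhalten wir v(t) = 6·t + 2. Durch Integration von der Geschwindigkeit und Verwendung der Anfangsbedingung x(0) = 0, erhalten wir x(t) = 3·t^2 + 2·t. Aus der Gleichung für die Position x(t) = 3·t^2 + 2·t, setzen wir t = 2 ein und erhalten x = 16.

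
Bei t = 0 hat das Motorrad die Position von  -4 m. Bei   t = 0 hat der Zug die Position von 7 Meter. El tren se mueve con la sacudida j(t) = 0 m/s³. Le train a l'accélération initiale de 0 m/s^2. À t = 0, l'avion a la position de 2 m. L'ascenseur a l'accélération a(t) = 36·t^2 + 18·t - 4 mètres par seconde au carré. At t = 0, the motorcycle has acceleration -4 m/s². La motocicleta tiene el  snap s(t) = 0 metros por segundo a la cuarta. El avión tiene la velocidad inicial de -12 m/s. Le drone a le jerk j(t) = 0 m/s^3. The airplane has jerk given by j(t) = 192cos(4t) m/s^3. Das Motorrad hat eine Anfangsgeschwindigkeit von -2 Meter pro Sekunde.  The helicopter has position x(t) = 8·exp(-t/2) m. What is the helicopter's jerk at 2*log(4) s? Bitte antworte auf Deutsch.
Wir müssen unsere Gleichung für die Position x(t) = 8·exp(-t/2) 3-mal ableiten. Die Ableitung von der Position ergibt die Geschwindigkeit: v(t) = -4·exp(-t/2). Durch Ableiten von der Geschwindigkeit erhalten wir die Beschleunigung: a(t) = 2·exp(-t/2). Mit d/dt von a(t) finden wir j(t) = -exp(-t/2). Wir haben den Ruck j(t) = -exp(-t/2). Durch Einsetzen von t = 2*log(4): j(2*log(4)) = -1/4.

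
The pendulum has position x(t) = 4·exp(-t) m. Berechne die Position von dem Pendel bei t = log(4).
Aus der Gleichung für die Position x(t) = 4·exp(-t), setzen wir t = log(4) ein und erhalten x = 1.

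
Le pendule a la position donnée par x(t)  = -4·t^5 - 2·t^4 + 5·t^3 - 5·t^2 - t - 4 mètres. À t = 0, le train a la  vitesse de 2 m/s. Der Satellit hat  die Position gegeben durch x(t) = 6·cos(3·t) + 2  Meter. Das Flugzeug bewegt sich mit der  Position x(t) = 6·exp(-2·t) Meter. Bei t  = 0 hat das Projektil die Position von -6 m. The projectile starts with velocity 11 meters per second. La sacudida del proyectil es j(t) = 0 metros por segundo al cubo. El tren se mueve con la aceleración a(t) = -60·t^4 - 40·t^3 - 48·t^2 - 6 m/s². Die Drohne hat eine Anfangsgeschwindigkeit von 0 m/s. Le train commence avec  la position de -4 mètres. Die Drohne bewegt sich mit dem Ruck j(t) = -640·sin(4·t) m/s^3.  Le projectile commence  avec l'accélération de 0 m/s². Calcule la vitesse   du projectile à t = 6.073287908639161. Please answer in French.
Pour résoudre ceci, nous devons prendre 2 primitives de notre équation du jerk j(t) = 0. En intégrant le jerk et en utilisant la condition initiale a(0) = 0, nous obtenons a(t) = 0. En prenant ∫a(t)dt et en appliquant v(0) = 11, nous trouvons v(t) = 11. En utilisant v(t) = 11 et en substituant t = 6.073287908639161, nous trouvons v = 11.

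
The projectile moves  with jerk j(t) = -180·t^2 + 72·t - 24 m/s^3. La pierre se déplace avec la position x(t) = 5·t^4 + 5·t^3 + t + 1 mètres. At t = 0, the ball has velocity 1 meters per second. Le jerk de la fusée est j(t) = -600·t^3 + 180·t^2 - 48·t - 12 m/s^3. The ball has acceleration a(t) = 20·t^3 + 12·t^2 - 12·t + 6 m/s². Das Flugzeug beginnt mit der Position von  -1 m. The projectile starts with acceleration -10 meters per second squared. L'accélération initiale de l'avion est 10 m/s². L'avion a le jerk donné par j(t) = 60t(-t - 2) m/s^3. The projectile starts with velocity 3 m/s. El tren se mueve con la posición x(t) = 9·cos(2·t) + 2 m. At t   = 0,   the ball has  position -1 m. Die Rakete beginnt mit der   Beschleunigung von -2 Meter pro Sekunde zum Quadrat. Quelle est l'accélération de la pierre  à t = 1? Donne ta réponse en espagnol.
Para resolver esto, necesitamos tomar 2 derivadas de nuestra ecuación de la posición x(t) = 5·t^4 + 5·t^3 + t + 1. Tomando d/dt de x(t), encontramos v(t) = 20·t^3 + 15·t^2 + 1. La derivada de la velocidad da la aceleración: a(t) = 60·t^2 + 30·t. Tenemos la aceleración a(t) = 60·t^2 + 30·t. Sustituyendo t = 1: a(1) = 90.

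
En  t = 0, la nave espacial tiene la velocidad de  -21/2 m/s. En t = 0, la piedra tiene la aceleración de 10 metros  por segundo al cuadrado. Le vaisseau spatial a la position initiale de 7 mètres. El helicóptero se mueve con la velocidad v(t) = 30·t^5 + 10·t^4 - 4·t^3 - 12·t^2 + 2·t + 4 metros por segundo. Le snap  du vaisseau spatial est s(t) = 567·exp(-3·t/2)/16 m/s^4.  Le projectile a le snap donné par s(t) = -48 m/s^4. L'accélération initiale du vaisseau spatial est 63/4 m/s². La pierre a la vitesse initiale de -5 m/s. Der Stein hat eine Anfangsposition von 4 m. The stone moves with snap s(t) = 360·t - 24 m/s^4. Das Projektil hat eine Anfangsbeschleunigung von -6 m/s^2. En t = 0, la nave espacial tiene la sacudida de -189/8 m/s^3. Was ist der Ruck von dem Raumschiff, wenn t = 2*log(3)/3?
Wir müssen unsere Gleichung für den Snap s(t) = 567·exp(-3·t/2)/16 1-mal integrieren. Die Stammfunktion von dem Snap ist der Ruck. Mit j(0) = -189/8 erhalten wir j(t) = -189·exp(-3·t/2)/8. Wir haben den Ruck j(t) = -189·exp(-3·t/2)/8. Durch Einsetzen von t = 2*log(3)/3: j(2*log(3)/3) = -63/8.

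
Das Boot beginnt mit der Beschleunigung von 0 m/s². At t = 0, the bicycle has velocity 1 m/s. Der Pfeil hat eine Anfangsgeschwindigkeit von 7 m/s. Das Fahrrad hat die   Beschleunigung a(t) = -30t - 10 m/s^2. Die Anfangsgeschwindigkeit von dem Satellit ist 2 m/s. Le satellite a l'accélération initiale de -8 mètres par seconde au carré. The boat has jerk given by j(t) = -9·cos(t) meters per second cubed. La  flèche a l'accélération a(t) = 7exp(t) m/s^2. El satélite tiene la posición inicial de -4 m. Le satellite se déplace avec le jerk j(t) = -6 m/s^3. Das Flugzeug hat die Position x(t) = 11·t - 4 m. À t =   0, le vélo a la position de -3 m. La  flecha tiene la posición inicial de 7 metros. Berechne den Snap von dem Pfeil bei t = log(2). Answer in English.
Starting from acceleration a(t) = 7·exp(t), we take 2 derivatives. The derivative of acceleration gives jerk: j(t) = 7·exp(t). Taking d/dt of j(t), we find s(t) = 7·exp(t). Using s(t) = 7·exp(t) and substituting t = log(2), we find s = 14.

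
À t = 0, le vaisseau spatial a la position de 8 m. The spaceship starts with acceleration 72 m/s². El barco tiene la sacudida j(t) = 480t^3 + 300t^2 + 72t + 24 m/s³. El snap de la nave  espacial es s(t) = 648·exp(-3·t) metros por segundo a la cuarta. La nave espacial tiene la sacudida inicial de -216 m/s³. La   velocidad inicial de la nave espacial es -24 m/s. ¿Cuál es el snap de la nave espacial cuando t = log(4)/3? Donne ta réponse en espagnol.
De la ecuación del snap s(t) = 648·exp(-3·t), sustituimos t = log(4)/3 para obtener s = 162.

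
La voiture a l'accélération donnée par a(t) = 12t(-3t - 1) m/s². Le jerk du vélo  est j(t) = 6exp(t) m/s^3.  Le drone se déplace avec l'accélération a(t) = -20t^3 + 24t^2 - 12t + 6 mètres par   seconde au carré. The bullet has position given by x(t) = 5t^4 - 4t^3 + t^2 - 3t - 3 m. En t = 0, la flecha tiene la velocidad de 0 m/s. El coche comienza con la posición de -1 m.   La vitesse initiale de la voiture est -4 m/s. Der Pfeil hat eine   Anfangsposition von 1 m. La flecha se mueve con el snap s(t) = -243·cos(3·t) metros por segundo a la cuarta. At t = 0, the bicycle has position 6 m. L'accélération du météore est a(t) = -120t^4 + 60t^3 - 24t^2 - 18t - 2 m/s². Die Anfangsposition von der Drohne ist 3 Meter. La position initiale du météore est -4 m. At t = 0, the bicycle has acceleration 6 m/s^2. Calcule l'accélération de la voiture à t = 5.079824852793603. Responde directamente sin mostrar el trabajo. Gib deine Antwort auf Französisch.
La réponse est -989.924237495667.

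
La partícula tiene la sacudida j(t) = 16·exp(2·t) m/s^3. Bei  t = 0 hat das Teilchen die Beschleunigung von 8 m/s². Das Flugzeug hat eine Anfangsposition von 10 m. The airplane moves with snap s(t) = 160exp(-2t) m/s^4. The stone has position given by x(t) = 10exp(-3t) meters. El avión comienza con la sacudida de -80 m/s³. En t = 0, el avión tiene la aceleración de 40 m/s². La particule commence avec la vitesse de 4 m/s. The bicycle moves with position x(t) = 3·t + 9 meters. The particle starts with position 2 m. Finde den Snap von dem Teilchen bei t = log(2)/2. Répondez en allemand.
Ausgehend von dem Ruck j(t) = 16·exp(2·t), nehmen wir 1 Ableitung. Mit d/dt von j(t) finden wir s(t) = 32·exp(2·t). Aus der Gleichung für den Snap s(t) = 32·exp(2·t), setzen wir t = log(2)/2 ein und erhalten s = 64.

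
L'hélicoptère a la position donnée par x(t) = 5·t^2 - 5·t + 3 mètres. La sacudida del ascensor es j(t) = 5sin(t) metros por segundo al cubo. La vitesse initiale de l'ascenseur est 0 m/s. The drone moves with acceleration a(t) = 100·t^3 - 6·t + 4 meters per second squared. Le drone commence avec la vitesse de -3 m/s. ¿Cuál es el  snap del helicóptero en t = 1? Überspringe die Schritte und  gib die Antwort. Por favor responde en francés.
Le snap à t = 1 est s = 0.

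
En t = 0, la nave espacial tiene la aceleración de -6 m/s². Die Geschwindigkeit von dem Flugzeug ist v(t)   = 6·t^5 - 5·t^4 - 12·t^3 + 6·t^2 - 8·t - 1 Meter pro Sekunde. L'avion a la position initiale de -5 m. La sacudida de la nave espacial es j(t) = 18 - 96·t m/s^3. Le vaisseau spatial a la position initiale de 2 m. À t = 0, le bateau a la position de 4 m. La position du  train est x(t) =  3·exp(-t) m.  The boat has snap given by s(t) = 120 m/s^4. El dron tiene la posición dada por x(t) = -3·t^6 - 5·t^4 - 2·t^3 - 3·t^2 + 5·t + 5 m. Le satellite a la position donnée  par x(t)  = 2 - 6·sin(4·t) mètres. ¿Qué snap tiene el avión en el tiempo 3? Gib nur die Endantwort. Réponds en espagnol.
El snap en t = 3 es s = 2808.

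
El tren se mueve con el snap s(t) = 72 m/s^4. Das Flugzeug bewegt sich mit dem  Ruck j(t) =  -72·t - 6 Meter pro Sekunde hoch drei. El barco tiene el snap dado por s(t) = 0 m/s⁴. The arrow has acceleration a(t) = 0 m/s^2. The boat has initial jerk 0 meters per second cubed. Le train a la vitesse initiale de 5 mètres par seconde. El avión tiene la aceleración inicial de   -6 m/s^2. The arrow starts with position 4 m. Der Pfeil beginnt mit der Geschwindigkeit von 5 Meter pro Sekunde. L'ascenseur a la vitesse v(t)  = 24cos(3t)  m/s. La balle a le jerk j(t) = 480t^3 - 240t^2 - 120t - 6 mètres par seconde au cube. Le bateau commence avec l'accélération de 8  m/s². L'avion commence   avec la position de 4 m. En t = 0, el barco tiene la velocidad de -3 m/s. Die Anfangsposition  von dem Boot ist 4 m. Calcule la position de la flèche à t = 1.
Nous devons intégrer notre équation de l'accélération a(t) = 0 2 fois. L'intégrale de l'accélération est la vitesse. En utilisant v(0) = 5, nous obtenons v(t) = 5. La primitive de la vitesse, avec x(0) = 4, donne la position: x(t) = 5·t + 4. Nous avons la position x(t) = 5·t + 4. En substituant t = 1: x(1) = 9.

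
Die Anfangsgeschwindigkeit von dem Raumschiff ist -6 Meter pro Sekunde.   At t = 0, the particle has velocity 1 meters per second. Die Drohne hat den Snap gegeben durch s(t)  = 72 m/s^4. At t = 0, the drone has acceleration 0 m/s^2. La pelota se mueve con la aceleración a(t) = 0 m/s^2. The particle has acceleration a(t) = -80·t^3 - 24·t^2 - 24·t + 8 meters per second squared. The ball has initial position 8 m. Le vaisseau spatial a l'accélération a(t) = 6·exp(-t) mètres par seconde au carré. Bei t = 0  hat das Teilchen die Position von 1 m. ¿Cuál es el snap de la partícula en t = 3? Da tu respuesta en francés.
Pour résoudre ceci, nous devons prendre 2 dérivées de notre équation de l'accélération a(t) = -80·t^3 - 24·t^2 - 24·t + 8. La dérivée de l'accélération donne le jerk: j(t) = -240·t^2 - 48·t - 24. En dérivant le jerk, nous obtenons le snap: s(t) = -480·t - 48. De l'équation du snap s(t) = -480·t - 48, nous substituons t = 3 pour obtenir s = -1488.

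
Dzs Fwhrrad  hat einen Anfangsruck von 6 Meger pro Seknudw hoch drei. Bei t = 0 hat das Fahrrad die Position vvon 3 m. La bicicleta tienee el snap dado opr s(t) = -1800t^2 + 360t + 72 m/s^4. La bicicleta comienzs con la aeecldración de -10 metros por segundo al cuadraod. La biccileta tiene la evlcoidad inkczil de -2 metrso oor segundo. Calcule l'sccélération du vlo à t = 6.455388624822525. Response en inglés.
We need to integrate our snap equation s(t) = -1800·t^2 + 360·t + 72 2 times. Taking ∫s(t)dt and applying j(0) = 6, we find j(t) = -600·t^3 + 180·t^2 + 72·t + 6. Taking ∫j(t)dt and applying a(0) = -10, we find a(t) = -150·t^4 + 60·t^3 + 36·t^2 + 6·t - 10. We have acceleration a(t) = -150·t^4 + 60·t^3 + 36·t^2 + 6·t - 10. Substituting t = 6.455388624822525: a(6.455388624822525) = -242814.386862867.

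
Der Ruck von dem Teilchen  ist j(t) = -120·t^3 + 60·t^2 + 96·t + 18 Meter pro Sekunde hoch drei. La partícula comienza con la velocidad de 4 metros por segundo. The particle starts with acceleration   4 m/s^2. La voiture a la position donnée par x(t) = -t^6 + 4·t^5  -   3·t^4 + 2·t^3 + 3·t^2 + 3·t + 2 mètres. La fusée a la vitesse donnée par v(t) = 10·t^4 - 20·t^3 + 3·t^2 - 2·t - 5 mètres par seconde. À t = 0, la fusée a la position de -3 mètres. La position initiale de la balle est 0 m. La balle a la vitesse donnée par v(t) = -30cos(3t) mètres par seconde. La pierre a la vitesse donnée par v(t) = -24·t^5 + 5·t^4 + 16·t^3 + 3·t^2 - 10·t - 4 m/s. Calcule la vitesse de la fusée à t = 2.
Nous avons la vitesse v(t) = 10·t^4 - 20·t^3 + 3·t^2 - 2·t - 5. En substituant t = 2: v(2) = 3.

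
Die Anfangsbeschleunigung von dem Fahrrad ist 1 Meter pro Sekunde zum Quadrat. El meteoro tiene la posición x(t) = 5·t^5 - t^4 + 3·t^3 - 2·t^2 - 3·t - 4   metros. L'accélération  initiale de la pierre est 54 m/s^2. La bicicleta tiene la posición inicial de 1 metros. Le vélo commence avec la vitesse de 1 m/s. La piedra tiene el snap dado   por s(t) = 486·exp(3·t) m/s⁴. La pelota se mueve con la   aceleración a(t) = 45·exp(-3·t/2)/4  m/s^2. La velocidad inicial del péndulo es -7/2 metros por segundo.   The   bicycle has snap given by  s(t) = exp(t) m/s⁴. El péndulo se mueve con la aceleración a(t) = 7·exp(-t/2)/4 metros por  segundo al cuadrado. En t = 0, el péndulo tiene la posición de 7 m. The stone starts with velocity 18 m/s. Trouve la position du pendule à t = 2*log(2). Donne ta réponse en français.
Nous devons intégrer notre équation de l'accélération a(t) = 7·exp(-t/2)/4 2 fois. La primitive de l'accélération est la vitesse. En utilisant v(0) = -7/2, nous obtenons v(t) = -7·exp(-t/2)/2. L'intégrale de la vitesse est la position. En utilisant x(0) = 7, nous obtenons x(t) = 7·exp(-t/2). Nous avons la position x(t) = 7·exp(-t/2). En substituant t = 2*log(2): x(2*log(2)) = 7/2.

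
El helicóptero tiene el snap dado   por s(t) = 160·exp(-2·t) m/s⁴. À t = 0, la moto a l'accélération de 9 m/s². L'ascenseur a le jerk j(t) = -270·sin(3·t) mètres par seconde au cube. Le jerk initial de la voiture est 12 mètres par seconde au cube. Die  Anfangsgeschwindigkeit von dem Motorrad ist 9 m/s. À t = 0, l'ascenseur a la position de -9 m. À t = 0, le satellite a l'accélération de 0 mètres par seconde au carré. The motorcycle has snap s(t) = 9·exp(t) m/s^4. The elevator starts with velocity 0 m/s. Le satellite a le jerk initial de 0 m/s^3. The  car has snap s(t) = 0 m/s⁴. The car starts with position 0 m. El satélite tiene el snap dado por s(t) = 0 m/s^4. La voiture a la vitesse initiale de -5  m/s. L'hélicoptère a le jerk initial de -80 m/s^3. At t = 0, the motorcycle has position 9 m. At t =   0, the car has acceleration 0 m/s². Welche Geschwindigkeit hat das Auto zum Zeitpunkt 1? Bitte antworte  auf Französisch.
En partant du snap s(t) = 0, nous prenons 3 intégrales. La primitive du snap, avec j(0) = 12, donne le jerk: j(t) = 12. L'intégrale du jerk, avec a(0) = 0, donne l'accélération: a(t) = 12·t. L'intégrale de l'accélération, avec v(0) = -5, donne la vitesse: v(t) = 6·t^2 - 5. Nous avons la vitesse v(t) = 6·t^2 - 5. En substituant t = 1: v(1) = 1.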